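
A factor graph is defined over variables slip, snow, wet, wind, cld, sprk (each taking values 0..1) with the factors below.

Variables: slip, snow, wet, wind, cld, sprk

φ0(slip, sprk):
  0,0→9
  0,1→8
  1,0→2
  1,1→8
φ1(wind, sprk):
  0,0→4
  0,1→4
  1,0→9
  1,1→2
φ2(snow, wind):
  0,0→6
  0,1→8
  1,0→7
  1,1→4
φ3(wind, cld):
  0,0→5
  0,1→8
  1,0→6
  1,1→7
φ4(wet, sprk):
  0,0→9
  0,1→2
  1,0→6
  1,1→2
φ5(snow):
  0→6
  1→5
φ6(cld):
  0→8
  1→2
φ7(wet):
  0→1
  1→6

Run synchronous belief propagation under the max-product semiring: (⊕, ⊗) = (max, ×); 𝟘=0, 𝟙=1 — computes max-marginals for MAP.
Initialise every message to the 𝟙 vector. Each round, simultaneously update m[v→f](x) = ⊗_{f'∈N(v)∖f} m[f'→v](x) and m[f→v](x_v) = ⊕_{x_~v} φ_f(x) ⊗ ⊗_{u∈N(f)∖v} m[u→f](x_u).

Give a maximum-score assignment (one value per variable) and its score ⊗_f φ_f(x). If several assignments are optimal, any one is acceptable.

assignment: (slip=0, snow=0, wet=1, wind=1, cld=0, sprk=0); score = 6718464

init: all messages = 𝟙 over 2 values
r1 m[φ0→slip] = [9, 8]
r1 m[φ0→sprk] = [9, 8]
r1 m[φ1→wind] = [4, 9]
r1 m[φ1→sprk] = [9, 4]
r1 m[φ2→snow] = [8, 7]
r1 m[φ2→wind] = [7, 8]
r1 m[φ3→wind] = [8, 7]
r1 m[φ3→cld] = [6, 8]
r1 m[φ4→wet] = [9, 6]
r1 m[φ4→sprk] = [9, 2]
r1 m[φ5→snow] = [6, 5]
r1 m[φ6→cld] = [8, 2]
r1 m[φ7→wet] = [1, 6]
r1 m[slip→φ0] = [1, 1]
r1 m[snow→φ2] = [1, 1]
r1 m[snow→φ5] = [1, 1]
r1 m[wet→φ4] = [1, 1]
r1 m[wet→φ7] = [1, 1]
r1 m[wind→φ1] = [1, 1]
r1 m[wind→φ2] = [1, 1]
r1 m[wind→φ3] = [1, 1]
r1 m[cld→φ3] = [1, 1]
r1 m[cld→φ6] = [1, 1]
r1 m[sprk→φ0] = [1, 1]
r1 m[sprk→φ1] = [1, 1]
r1 m[sprk→φ4] = [1, 1]
r2 m[φ0→slip] = [9, 8]
r2 m[φ0→sprk] = [9, 8]
r2 m[φ1→wind] = [4, 9]
r2 m[φ1→sprk] = [9, 4]
r2 m[φ2→snow] = [8, 7]
r2 m[φ2→wind] = [7, 8]
r2 m[φ3→wind] = [8, 7]
r2 m[φ3→cld] = [6, 8]
r2 m[φ4→wet] = [9, 6]
r2 m[φ4→sprk] = [9, 2]
r2 m[φ5→snow] = [6, 5]
r2 m[φ6→cld] = [8, 2]
r2 m[φ7→wet] = [1, 6]
r2 m[slip→φ0] = [1, 1]
r2 m[snow→φ2] = [6, 5]
r2 m[snow→φ5] = [8, 7]
r2 m[wet→φ4] = [1, 6]
r2 m[wet→φ7] = [9, 6]
r2 m[wind→φ1] = [56, 56]
r2 m[wind→φ2] = [32, 63]
r2 m[wind→φ3] = [28, 72]
r2 m[cld→φ3] = [8, 2]
r2 m[cld→φ6] = [6, 8]
r2 m[sprk→φ0] = [81, 8]
r2 m[sprk→φ1] = [81, 16]
r2 m[sprk→φ4] = [81, 32]
r3 m[φ0→slip] = [729, 162]
r3 m[φ0→sprk] = [9, 8]
r3 m[φ1→wind] = [324, 729]
r3 m[φ1→sprk] = [504, 224]
r3 m[φ2→snow] = [504, 252]
r3 m[φ2→wind] = [36, 48]
r3 m[φ3→wind] = [40, 48]
r3 m[φ3→cld] = [432, 504]
r3 m[φ4→wet] = [729, 486]
r3 m[φ4→sprk] = [36, 12]
r3 m[φ5→snow] = [6, 5]
r3 m[φ6→cld] = [8, 2]
r3 m[φ7→wet] = [1, 6]
r3 m[slip→φ0] = [1, 1]
r3 m[snow→φ2] = [6, 5]
r3 m[snow→φ5] = [8, 7]
r3 m[wet→φ4] = [1, 6]
r3 m[wet→φ7] = [9, 6]
r3 m[wind→φ1] = [56, 56]
r3 m[wind→φ2] = [32, 63]
r3 m[wind→φ3] = [28, 72]
r3 m[cld→φ3] = [8, 2]
r3 m[cld→φ6] = [6, 8]
r3 m[sprk→φ0] = [81, 8]
r3 m[sprk→φ1] = [81, 16]
r3 m[sprk→φ4] = [81, 32]
r4 m[φ0→slip] = [729, 162]
r4 m[φ0→sprk] = [9, 8]
r4 m[φ1→wind] = [324, 729]
r4 m[φ1→sprk] = [504, 224]
r4 m[φ2→snow] = [504, 252]
r4 m[φ2→wind] = [36, 48]
r4 m[φ3→wind] = [40, 48]
r4 m[φ3→cld] = [432, 504]
r4 m[φ4→wet] = [729, 486]
r4 m[φ4→sprk] = [36, 12]
r4 m[φ5→snow] = [6, 5]
r4 m[φ6→cld] = [8, 2]
r4 m[φ7→wet] = [1, 6]
r4 m[slip→φ0] = [1, 1]
r4 m[snow→φ2] = [6, 5]
r4 m[snow→φ5] = [504, 252]
r4 m[wet→φ4] = [1, 6]
r4 m[wet→φ7] = [729, 486]
r4 m[wind→φ1] = [1440, 2304]
r4 m[wind→φ2] = [12960, 34992]
r4 m[wind→φ3] = [11664, 34992]
r4 m[cld→φ3] = [8, 2]
r4 m[cld→φ6] = [432, 504]
r4 m[sprk→φ0] = [18144, 2688]
r4 m[sprk→φ1] = [324, 96]
r4 m[sprk→φ4] = [4536, 1792]
r5 m[φ0→slip] = [163296, 36288]
r5 m[φ0→sprk] = [9, 8]
r5 m[φ1→wind] = [1296, 2916]
r5 m[φ1→sprk] = [20736, 5760]
r5 m[φ2→snow] = [279936, 139968]
r5 m[φ2→wind] = [36, 48]
r5 m[φ3→wind] = [40, 48]
r5 m[φ3→cld] = [209952, 244944]
r5 m[φ4→wet] = [40824, 27216]
r5 m[φ4→sprk] = [36, 12]
r5 m[φ5→snow] = [6, 5]
r5 m[φ6→cld] = [8, 2]
r5 m[φ7→wet] = [1, 6]
r5 m[slip→φ0] = [1, 1]
r5 m[snow→φ2] = [6, 5]
r5 m[snow→φ5] = [504, 252]
r5 m[wet→φ4] = [1, 6]
r5 m[wet→φ7] = [729, 486]
r5 m[wind→φ1] = [1440, 2304]
r5 m[wind→φ2] = [12960, 34992]
r5 m[wind→φ3] = [11664, 34992]
r5 m[cld→φ3] = [8, 2]
r5 m[cld→φ6] = [432, 504]
r5 m[sprk→φ0] = [18144, 2688]
r5 m[sprk→φ1] = [324, 96]
r5 m[sprk→φ4] = [4536, 1792]
r6 m[φ0→slip] = [163296, 36288]
r6 m[φ0→sprk] = [9, 8]
r6 m[φ1→wind] = [1296, 2916]
r6 m[φ1→sprk] = [20736, 5760]
r6 m[φ2→snow] = [279936, 139968]
r6 m[φ2→wind] = [36, 48]
r6 m[φ3→wind] = [40, 48]
r6 m[φ3→cld] = [209952, 244944]
r6 m[φ4→wet] = [40824, 27216]
r6 m[φ4→sprk] = [36, 12]
r6 m[φ5→snow] = [6, 5]
r6 m[φ6→cld] = [8, 2]
r6 m[φ7→wet] = [1, 6]
r6 m[slip→φ0] = [1, 1]
r6 m[snow→φ2] = [6, 5]
r6 m[snow→φ5] = [279936, 139968]
r6 m[wet→φ4] = [1, 6]
r6 m[wet→φ7] = [40824, 27216]
r6 m[wind→φ1] = [1440, 2304]
r6 m[wind→φ2] = [51840, 139968]
r6 m[wind→φ3] = [46656, 139968]
r6 m[cld→φ3] = [8, 2]
r6 m[cld→φ6] = [209952, 244944]
r6 m[sprk→φ0] = [746496, 69120]
r6 m[sprk→φ1] = [324, 96]
r6 m[sprk→φ4] = [186624, 46080]
r7 m[φ0→slip] = [6718464, 1492992]
r7 m[φ0→sprk] = [9, 8]
r7 m[φ1→wind] = [1296, 2916]
r7 m[φ1→sprk] = [20736, 5760]
r7 m[φ2→snow] = [1119744, 559872]
r7 m[φ2→wind] = [36, 48]
r7 m[φ3→wind] = [40, 48]
r7 m[φ3→cld] = [839808, 979776]
r7 m[φ4→wet] = [1679616, 1119744]
r7 m[φ4→sprk] = [36, 12]
r7 m[φ5→snow] = [6, 5]
r7 m[φ6→cld] = [8, 2]
r7 m[φ7→wet] = [1, 6]
r7 m[slip→φ0] = [1, 1]
r7 m[snow→φ2] = [6, 5]
r7 m[snow→φ5] = [279936, 139968]
r7 m[wet→φ4] = [1, 6]
r7 m[wet→φ7] = [40824, 27216]
r7 m[wind→φ1] = [1440, 2304]
r7 m[wind→φ2] = [51840, 139968]
r7 m[wind→φ3] = [46656, 139968]
r7 m[cld→φ3] = [8, 2]
r7 m[cld→φ6] = [209952, 244944]
r7 m[sprk→φ0] = [746496, 69120]
r7 m[sprk→φ1] = [324, 96]
r7 m[sprk→φ4] = [186624, 46080]
r8 m[φ0→slip] = [6718464, 1492992]
r8 m[φ0→sprk] = [9, 8]
r8 m[φ1→wind] = [1296, 2916]
r8 m[φ1→sprk] = [20736, 5760]
r8 m[φ2→snow] = [1119744, 559872]
r8 m[φ2→wind] = [36, 48]
r8 m[φ3→wind] = [40, 48]
r8 m[φ3→cld] = [839808, 979776]
r8 m[φ4→wet] = [1679616, 1119744]
r8 m[φ4→sprk] = [36, 12]
r8 m[φ5→snow] = [6, 5]
r8 m[φ6→cld] = [8, 2]
r8 m[φ7→wet] = [1, 6]
r8 m[slip→φ0] = [1, 1]
r8 m[snow→φ2] = [6, 5]
r8 m[snow→φ5] = [1119744, 559872]
r8 m[wet→φ4] = [1, 6]
r8 m[wet→φ7] = [1679616, 1119744]
r8 m[wind→φ1] = [1440, 2304]
r8 m[wind→φ2] = [51840, 139968]
r8 m[wind→φ3] = [46656, 139968]
r8 m[cld→φ3] = [8, 2]
r8 m[cld→φ6] = [839808, 979776]
r8 m[sprk→φ0] = [746496, 69120]
r8 m[sprk→φ1] = [324, 96]
r8 m[sprk→φ4] = [186624, 46080]
r9 m[φ0→slip] = [6718464, 1492992]
r9 m[φ0→sprk] = [9, 8]
r9 m[φ1→wind] = [1296, 2916]
r9 m[φ1→sprk] = [20736, 5760]
r9 m[φ2→snow] = [1119744, 559872]
r9 m[φ2→wind] = [36, 48]
r9 m[φ3→wind] = [40, 48]
r9 m[φ3→cld] = [839808, 979776]
r9 m[φ4→wet] = [1679616, 1119744]
r9 m[φ4→sprk] = [36, 12]
r9 m[φ5→snow] = [6, 5]
r9 m[φ6→cld] = [8, 2]
r9 m[φ7→wet] = [1, 6]
r9 m[slip→φ0] = [1, 1]
r9 m[snow→φ2] = [6, 5]
r9 m[snow→φ5] = [1119744, 559872]
r9 m[wet→φ4] = [1, 6]
r9 m[wet→φ7] = [1679616, 1119744]
r9 m[wind→φ1] = [1440, 2304]
r9 m[wind→φ2] = [51840, 139968]
r9 m[wind→φ3] = [46656, 139968]
r9 m[cld→φ3] = [8, 2]
r9 m[cld→φ6] = [839808, 979776]
r9 m[sprk→φ0] = [746496, 69120]
r9 m[sprk→φ1] = [324, 96]
r9 m[sprk→φ4] = [186624, 46080]
fixed point reached at round 9
traceback from slip: (slip=0, snow=0, wet=1, wind=1, cld=0, sprk=0), score=6718464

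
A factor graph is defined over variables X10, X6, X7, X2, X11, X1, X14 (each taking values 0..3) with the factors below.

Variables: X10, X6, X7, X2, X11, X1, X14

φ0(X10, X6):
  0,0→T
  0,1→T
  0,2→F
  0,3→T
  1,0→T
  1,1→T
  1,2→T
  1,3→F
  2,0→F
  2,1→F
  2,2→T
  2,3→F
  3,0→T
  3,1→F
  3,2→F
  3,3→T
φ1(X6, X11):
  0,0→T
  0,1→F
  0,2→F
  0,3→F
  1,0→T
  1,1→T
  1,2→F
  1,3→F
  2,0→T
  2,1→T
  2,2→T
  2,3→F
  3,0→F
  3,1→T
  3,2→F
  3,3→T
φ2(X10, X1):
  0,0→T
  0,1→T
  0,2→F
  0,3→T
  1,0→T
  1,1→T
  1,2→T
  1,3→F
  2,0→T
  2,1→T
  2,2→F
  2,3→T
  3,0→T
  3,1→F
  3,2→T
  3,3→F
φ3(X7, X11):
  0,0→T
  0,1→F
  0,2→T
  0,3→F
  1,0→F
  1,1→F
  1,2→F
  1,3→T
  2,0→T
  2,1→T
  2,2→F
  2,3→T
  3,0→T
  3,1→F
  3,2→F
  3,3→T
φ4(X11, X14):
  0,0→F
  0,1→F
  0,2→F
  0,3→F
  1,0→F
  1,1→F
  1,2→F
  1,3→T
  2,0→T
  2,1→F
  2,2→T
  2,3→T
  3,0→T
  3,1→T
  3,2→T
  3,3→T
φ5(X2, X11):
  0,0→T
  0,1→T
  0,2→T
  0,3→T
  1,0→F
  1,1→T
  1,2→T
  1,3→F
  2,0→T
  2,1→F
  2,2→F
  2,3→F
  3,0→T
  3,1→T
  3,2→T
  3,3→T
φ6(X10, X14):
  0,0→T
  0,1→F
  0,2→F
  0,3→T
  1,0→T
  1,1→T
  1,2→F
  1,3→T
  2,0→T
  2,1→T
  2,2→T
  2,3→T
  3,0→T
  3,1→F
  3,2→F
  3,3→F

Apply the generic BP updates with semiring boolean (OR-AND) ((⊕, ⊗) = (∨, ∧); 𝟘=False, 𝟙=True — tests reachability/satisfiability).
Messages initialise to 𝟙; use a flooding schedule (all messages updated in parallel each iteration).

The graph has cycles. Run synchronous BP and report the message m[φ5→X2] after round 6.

init: all messages = 𝟙 over 4 values
r1 m[φ0→X10] = [T, T, T, T]
r1 m[φ0→X6] = [T, T, T, T]
r1 m[φ1→X6] = [T, T, T, T]
r1 m[φ1→X11] = [T, T, T, T]
r1 m[φ2→X10] = [T, T, T, T]
r1 m[φ2→X1] = [T, T, T, T]
r1 m[φ3→X7] = [T, T, T, T]
r1 m[φ3→X11] = [T, T, T, T]
r1 m[φ4→X11] = [F, T, T, T]
r1 m[φ4→X14] = [T, T, T, T]
r1 m[φ5→X2] = [T, T, T, T]
r1 m[φ5→X11] = [T, T, T, T]
r1 m[φ6→X10] = [T, T, T, T]
r1 m[φ6→X14] = [T, T, T, T]
r1 m[X10→φ0] = [T, T, T, T]
r1 m[X10→φ2] = [T, T, T, T]
r1 m[X10→φ6] = [T, T, T, T]
r1 m[X6→φ0] = [T, T, T, T]
r1 m[X6→φ1] = [T, T, T, T]
r1 m[X7→φ3] = [T, T, T, T]
r1 m[X2→φ5] = [T, T, T, T]
r1 m[X11→φ1] = [T, T, T, T]
r1 m[X11→φ3] = [T, T, T, T]
r1 m[X11→φ4] = [T, T, T, T]
r1 m[X11→φ5] = [T, T, T, T]
r1 m[X1→φ2] = [T, T, T, T]
r1 m[X14→φ4] = [T, T, T, T]
r1 m[X14→φ6] = [T, T, T, T]
r2 m[φ0→X10] = [T, T, T, T]
r2 m[φ0→X6] = [T, T, T, T]
r2 m[φ1→X6] = [T, T, T, T]
r2 m[φ1→X11] = [T, T, T, T]
r2 m[φ2→X10] = [T, T, T, T]
r2 m[φ2→X1] = [T, T, T, T]
r2 m[φ3→X7] = [T, T, T, T]
r2 m[φ3→X11] = [T, T, T, T]
r2 m[φ4→X11] = [F, T, T, T]
r2 m[φ4→X14] = [T, T, T, T]
r2 m[φ5→X2] = [T, T, T, T]
r2 m[φ5→X11] = [T, T, T, T]
r2 m[φ6→X10] = [T, T, T, T]
r2 m[φ6→X14] = [T, T, T, T]
r2 m[X10→φ0] = [T, T, T, T]
r2 m[X10→φ2] = [T, T, T, T]
r2 m[X10→φ6] = [T, T, T, T]
r2 m[X6→φ0] = [T, T, T, T]
r2 m[X6→φ1] = [T, T, T, T]
r2 m[X7→φ3] = [T, T, T, T]
r2 m[X2→φ5] = [T, T, T, T]
r2 m[X11→φ1] = [F, T, T, T]
r2 m[X11→φ3] = [F, T, T, T]
r2 m[X11→φ4] = [T, T, T, T]
r2 m[X11→φ5] = [F, T, T, T]
r2 m[X1→φ2] = [T, T, T, T]
r2 m[X14→φ4] = [T, T, T, T]
r2 m[X14→φ6] = [T, T, T, T]
r3 m[φ0→X10] = [T, T, T, T]
r3 m[φ0→X6] = [T, T, T, T]
r3 m[φ1→X6] = [F, T, T, T]
r3 m[φ1→X11] = [T, T, T, T]
r3 m[φ2→X10] = [T, T, T, T]
r3 m[φ2→X1] = [T, T, T, T]
r3 m[φ3→X7] = [T, T, T, T]
r3 m[φ3→X11] = [T, T, T, T]
r3 m[φ4→X11] = [F, T, T, T]
r3 m[φ4→X14] = [T, T, T, T]
r3 m[φ5→X2] = [T, T, F, T]
r3 m[φ5→X11] = [T, T, T, T]
r3 m[φ6→X10] = [T, T, T, T]
r3 m[φ6→X14] = [T, T, T, T]
r3 m[X10→φ0] = [T, T, T, T]
r3 m[X10→φ2] = [T, T, T, T]
r3 m[X10→φ6] = [T, T, T, T]
r3 m[X6→φ0] = [T, T, T, T]
r3 m[X6→φ1] = [T, T, T, T]
r3 m[X7→φ3] = [T, T, T, T]
r3 m[X2→φ5] = [T, T, T, T]
r3 m[X11→φ1] = [F, T, T, T]
r3 m[X11→φ3] = [F, T, T, T]
r3 m[X11→φ4] = [T, T, T, T]
r3 m[X11→φ5] = [F, T, T, T]
r3 m[X1→φ2] = [T, T, T, T]
r3 m[X14→φ4] = [T, T, T, T]
r3 m[X14→φ6] = [T, T, T, T]
r4 m[φ0→X10] = [T, T, T, T]
r4 m[φ0→X6] = [T, T, T, T]
r4 m[φ1→X6] = [F, T, T, T]
r4 m[φ1→X11] = [T, T, T, T]
r4 m[φ2→X10] = [T, T, T, T]
r4 m[φ2→X1] = [T, T, T, T]
r4 m[φ3→X7] = [T, T, T, T]
r4 m[φ3→X11] = [T, T, T, T]
r4 m[φ4→X11] = [F, T, T, T]
r4 m[φ4→X14] = [T, T, T, T]
r4 m[φ5→X2] = [T, T, F, T]
r4 m[φ5→X11] = [T, T, T, T]
r4 m[φ6→X10] = [T, T, T, T]
r4 m[φ6→X14] = [T, T, T, T]
r4 m[X10→φ0] = [T, T, T, T]
r4 m[X10→φ2] = [T, T, T, T]
r4 m[X10→φ6] = [T, T, T, T]
r4 m[X6→φ0] = [F, T, T, T]
r4 m[X6→φ1] = [T, T, T, T]
r4 m[X7→φ3] = [T, T, T, T]
r4 m[X2→φ5] = [T, T, T, T]
r4 m[X11→φ1] = [F, T, T, T]
r4 m[X11→φ3] = [F, T, T, T]
r4 m[X11→φ4] = [T, T, T, T]
r4 m[X11→φ5] = [F, T, T, T]
r4 m[X1→φ2] = [T, T, T, T]
r4 m[X14→φ4] = [T, T, T, T]
r4 m[X14→φ6] = [T, T, T, T]
r5 m[φ0→X10] = [T, T, T, T]
r5 m[φ0→X6] = [T, T, T, T]
r5 m[φ1→X6] = [F, T, T, T]
r5 m[φ1→X11] = [T, T, T, T]
r5 m[φ2→X10] = [T, T, T, T]
r5 m[φ2→X1] = [T, T, T, T]
r5 m[φ3→X7] = [T, T, T, T]
r5 m[φ3→X11] = [T, T, T, T]
r5 m[φ4→X11] = [F, T, T, T]
r5 m[φ4→X14] = [T, T, T, T]
r5 m[φ5→X2] = [T, T, F, T]
r5 m[φ5→X11] = [T, T, T, T]
r5 m[φ6→X10] = [T, T, T, T]
r5 m[φ6→X14] = [T, T, T, T]
r5 m[X10→φ0] = [T, T, T, T]
r5 m[X10→φ2] = [T, T, T, T]
r5 m[X10→φ6] = [T, T, T, T]
r5 m[X6→φ0] = [F, T, T, T]
r5 m[X6→φ1] = [T, T, T, T]
r5 m[X7→φ3] = [T, T, T, T]
r5 m[X2→φ5] = [T, T, T, T]
r5 m[X11→φ1] = [F, T, T, T]
r5 m[X11→φ3] = [F, T, T, T]
r5 m[X11→φ4] = [T, T, T, T]
r5 m[X11→φ5] = [F, T, T, T]
r5 m[X1→φ2] = [T, T, T, T]
r5 m[X14→φ4] = [T, T, T, T]
r5 m[X14→φ6] = [T, T, T, T]
r6 m[φ0→X10] = [T, T, T, T]
r6 m[φ0→X6] = [T, T, T, T]
r6 m[φ1→X6] = [F, T, T, T]
r6 m[φ1→X11] = [T, T, T, T]
r6 m[φ2→X10] = [T, T, T, T]
r6 m[φ2→X1] = [T, T, T, T]
r6 m[φ3→X7] = [T, T, T, T]
r6 m[φ3→X11] = [T, T, T, T]
r6 m[φ4→X11] = [F, T, T, T]
r6 m[φ4→X14] = [T, T, T, T]
r6 m[φ5→X2] = [T, T, F, T]
r6 m[φ5→X11] = [T, T, T, T]
r6 m[φ6→X10] = [T, T, T, T]
r6 m[φ6→X14] = [T, T, T, T]
r6 m[X10→φ0] = [T, T, T, T]
r6 m[X10→φ2] = [T, T, T, T]
r6 m[X10→φ6] = [T, T, T, T]
r6 m[X6→φ0] = [F, T, T, T]
r6 m[X6→φ1] = [T, T, T, T]
r6 m[X7→φ3] = [T, T, T, T]
r6 m[X2→φ5] = [T, T, T, T]
r6 m[X11→φ1] = [F, T, T, T]
r6 m[X11→φ3] = [F, T, T, T]
r6 m[X11→φ4] = [T, T, T, T]
r6 m[X11→φ5] = [F, T, T, T]
r6 m[X1→φ2] = [T, T, T, T]
r6 m[X14→φ4] = [T, T, T, T]
r6 m[X14→φ6] = [T, T, T, T]
fixed point reached at round 5

message @ round 6 = [T, T, F, T]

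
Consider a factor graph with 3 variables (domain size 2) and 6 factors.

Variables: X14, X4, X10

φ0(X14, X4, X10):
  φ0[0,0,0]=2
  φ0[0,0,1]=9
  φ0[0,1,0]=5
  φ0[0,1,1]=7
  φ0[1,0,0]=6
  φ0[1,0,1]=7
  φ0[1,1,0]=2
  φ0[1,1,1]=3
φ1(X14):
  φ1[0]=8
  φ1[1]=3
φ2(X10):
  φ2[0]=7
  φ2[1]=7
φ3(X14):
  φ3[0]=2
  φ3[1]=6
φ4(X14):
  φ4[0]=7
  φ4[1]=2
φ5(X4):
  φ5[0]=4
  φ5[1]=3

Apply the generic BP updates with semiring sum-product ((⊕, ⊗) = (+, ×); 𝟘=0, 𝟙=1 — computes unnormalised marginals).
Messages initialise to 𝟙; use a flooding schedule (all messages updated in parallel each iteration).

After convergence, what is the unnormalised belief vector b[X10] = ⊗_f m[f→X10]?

init: all messages = 𝟙 over 2 values
r1 m[φ0→X14] = [23, 18]
r1 m[φ0→X4] = [24, 17]
r1 m[φ0→X10] = [15, 26]
r1 m[φ1→X14] = [8, 3]
r1 m[φ2→X10] = [7, 7]
r1 m[φ3→X14] = [2, 6]
r1 m[φ4→X14] = [7, 2]
r1 m[φ5→X4] = [4, 3]
r1 m[X14→φ0] = [1, 1]
r1 m[X14→φ1] = [1, 1]
r1 m[X14→φ3] = [1, 1]
r1 m[X14→φ4] = [1, 1]
r1 m[X4→φ0] = [1, 1]
r1 m[X4→φ5] = [1, 1]
r1 m[X10→φ0] = [1, 1]
r1 m[X10→φ2] = [1, 1]
r2 m[φ0→X14] = [23, 18]
r2 m[φ0→X4] = [24, 17]
r2 m[φ0→X10] = [15, 26]
r2 m[φ1→X14] = [8, 3]
r2 m[φ2→X10] = [7, 7]
r2 m[φ3→X14] = [2, 6]
r2 m[φ4→X14] = [7, 2]
r2 m[φ5→X4] = [4, 3]
r2 m[X14→φ0] = [112, 36]
r2 m[X14→φ1] = [322, 216]
r2 m[X14→φ3] = [1288, 108]
r2 m[X14→φ4] = [368, 324]
r2 m[X4→φ0] = [4, 3]
r2 m[X4→φ5] = [24, 17]
r2 m[X10→φ0] = [7, 7]
r2 m[X10→φ2] = [15, 26]
r3 m[φ0→X14] = [560, 469]
r3 m[φ0→X4] = [11900, 10668]
r3 m[φ0→X10] = [3656, 7716]
r3 m[φ1→X14] = [8, 3]
r3 m[φ2→X10] = [7, 7]
r3 m[φ3→X14] = [2, 6]
r3 m[φ4→X14] = [7, 2]
r3 m[φ5→X4] = [4, 3]
r3 m[X14→φ0] = [112, 36]
r3 m[X14→φ1] = [322, 216]
r3 m[X14→φ3] = [1288, 108]
r3 m[X14→φ4] = [368, 324]
r3 m[X4→φ0] = [4, 3]
r3 m[X4→φ5] = [24, 17]
r3 m[X10→φ0] = [7, 7]
r3 m[X10→φ2] = [15, 26]
r4 m[φ0→X14] = [560, 469]
r4 m[φ0→X4] = [11900, 10668]
r4 m[φ0→X10] = [3656, 7716]
r4 m[φ1→X14] = [8, 3]
r4 m[φ2→X10] = [7, 7]
r4 m[φ3→X14] = [2, 6]
r4 m[φ4→X14] = [7, 2]
r4 m[φ5→X4] = [4, 3]
r4 m[X14→φ0] = [112, 36]
r4 m[X14→φ1] = [7840, 5628]
r4 m[X14→φ3] = [31360, 2814]
r4 m[X14→φ4] = [8960, 8442]
r4 m[X4→φ0] = [4, 3]
r4 m[X4→φ5] = [11900, 10668]
r4 m[X10→φ0] = [7, 7]
r4 m[X10→φ2] = [3656, 7716]
r5 m[φ0→X14] = [560, 469]
r5 m[φ0→X4] = [11900, 10668]
r5 m[φ0→X10] = [3656, 7716]
r5 m[φ1→X14] = [8, 3]
r5 m[φ2→X10] = [7, 7]
r5 m[φ3→X14] = [2, 6]
r5 m[φ4→X14] = [7, 2]
r5 m[φ5→X4] = [4, 3]
r5 m[X14→φ0] = [112, 36]
r5 m[X14→φ1] = [7840, 5628]
r5 m[X14→φ3] = [31360, 2814]
r5 m[X14→φ4] = [8960, 8442]
r5 m[X4→φ0] = [4, 3]
r5 m[X4→φ5] = [11900, 10668]
r5 m[X10→φ0] = [7, 7]
r5 m[X10→φ2] = [3656, 7716]
fixed point reached at round 5
b[X10] = ⊗ incoming = [25592, 54012]

b[X10] = [25592, 54012]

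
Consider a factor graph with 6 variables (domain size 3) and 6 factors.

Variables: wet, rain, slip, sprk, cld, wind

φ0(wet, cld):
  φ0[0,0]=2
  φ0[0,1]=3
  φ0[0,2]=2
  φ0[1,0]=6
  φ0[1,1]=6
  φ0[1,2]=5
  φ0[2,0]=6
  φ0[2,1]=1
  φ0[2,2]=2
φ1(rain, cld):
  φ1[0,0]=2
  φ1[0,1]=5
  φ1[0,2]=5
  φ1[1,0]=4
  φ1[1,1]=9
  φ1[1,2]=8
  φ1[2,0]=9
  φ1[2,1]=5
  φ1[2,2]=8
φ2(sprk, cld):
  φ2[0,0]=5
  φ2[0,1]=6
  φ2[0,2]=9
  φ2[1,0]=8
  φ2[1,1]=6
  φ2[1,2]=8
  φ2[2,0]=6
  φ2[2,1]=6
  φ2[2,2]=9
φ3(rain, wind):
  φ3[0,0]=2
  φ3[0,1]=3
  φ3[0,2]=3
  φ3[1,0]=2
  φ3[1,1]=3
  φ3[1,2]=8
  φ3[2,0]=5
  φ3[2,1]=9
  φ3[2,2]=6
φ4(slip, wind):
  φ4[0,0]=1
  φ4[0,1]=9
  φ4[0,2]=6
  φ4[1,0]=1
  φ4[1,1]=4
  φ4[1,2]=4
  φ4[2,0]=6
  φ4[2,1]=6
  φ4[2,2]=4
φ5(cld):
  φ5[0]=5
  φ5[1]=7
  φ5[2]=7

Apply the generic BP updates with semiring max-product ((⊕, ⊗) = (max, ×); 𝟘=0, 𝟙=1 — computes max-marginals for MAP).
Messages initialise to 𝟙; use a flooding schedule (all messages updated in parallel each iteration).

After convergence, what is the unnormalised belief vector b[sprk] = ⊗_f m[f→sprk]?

init: all messages = 𝟙 over 3 values
r1 m[φ0→wet] = [3, 6, 6]
r1 m[φ0→cld] = [6, 6, 5]
r1 m[φ1→rain] = [5, 9, 9]
r1 m[φ1→cld] = [9, 9, 8]
r1 m[φ2→sprk] = [9, 8, 9]
r1 m[φ2→cld] = [8, 6, 9]
r1 m[φ3→rain] = [3, 8, 9]
r1 m[φ3→wind] = [5, 9, 8]
r1 m[φ4→slip] = [9, 4, 6]
r1 m[φ4→wind] = [6, 9, 6]
r1 m[φ5→cld] = [5, 7, 7]
r1 m[wet→φ0] = [1, 1, 1]
r1 m[rain→φ1] = [1, 1, 1]
r1 m[rain→φ3] = [1, 1, 1]
r1 m[slip→φ4] = [1, 1, 1]
r1 m[sprk→φ2] = [1, 1, 1]
r1 m[cld→φ0] = [1, 1, 1]
r1 m[cld→φ1] = [1, 1, 1]
r1 m[cld→φ2] = [1, 1, 1]
r1 m[cld→φ5] = [1, 1, 1]
r1 m[wind→φ3] = [1, 1, 1]
r1 m[wind→φ4] = [1, 1, 1]
r2 m[φ0→wet] = [3, 6, 6]
r2 m[φ0→cld] = [6, 6, 5]
r2 m[φ1→rain] = [5, 9, 9]
r2 m[φ1→cld] = [9, 9, 8]
r2 m[φ2→sprk] = [9, 8, 9]
r2 m[φ2→cld] = [8, 6, 9]
r2 m[φ3→rain] = [3, 8, 9]
r2 m[φ3→wind] = [5, 9, 8]
r2 m[φ4→slip] = [9, 4, 6]
r2 m[φ4→wind] = [6, 9, 6]
r2 m[φ5→cld] = [5, 7, 7]
r2 m[wet→φ0] = [1, 1, 1]
r2 m[rain→φ1] = [3, 8, 9]
r2 m[rain→φ3] = [5, 9, 9]
r2 m[slip→φ4] = [1, 1, 1]
r2 m[sprk→φ2] = [1, 1, 1]
r2 m[cld→φ0] = [360, 378, 504]
r2 m[cld→φ1] = [240, 252, 315]
r2 m[cld→φ2] = [270, 378, 280]
r2 m[cld→φ5] = [432, 324, 360]
r2 m[wind→φ3] = [6, 9, 6]
r2 m[wind→φ4] = [5, 9, 8]
r3 m[φ0→wet] = [1134, 2520, 2160]
r3 m[φ0→cld] = [6, 6, 5]
r3 m[φ1→rain] = [1575, 2520, 2520]
r3 m[φ1→cld] = [81, 72, 72]
r3 m[φ2→sprk] = [2520, 2268, 2520]
r3 m[φ2→cld] = [8, 6, 9]
r3 m[φ3→rain] = [27, 48, 81]
r3 m[φ3→wind] = [45, 81, 72]
r3 m[φ4→slip] = [81, 36, 54]
r3 m[φ4→wind] = [6, 9, 6]
r3 m[φ5→cld] = [5, 7, 7]
r3 m[wet→φ0] = [1, 1, 1]
r3 m[rain→φ1] = [3, 8, 9]
r3 m[rain→φ3] = [5, 9, 9]
r3 m[slip→φ4] = [1, 1, 1]
r3 m[sprk→φ2] = [1, 1, 1]
r3 m[cld→φ0] = [360, 378, 504]
r3 m[cld→φ1] = [240, 252, 315]
r3 m[cld→φ2] = [270, 378, 280]
r3 m[cld→φ5] = [432, 324, 360]
r3 m[wind→φ3] = [6, 9, 6]
r3 m[wind→φ4] = [5, 9, 8]
r4 m[φ0→wet] = [1134, 2520, 2160]
r4 m[φ0→cld] = [6, 6, 5]
r4 m[φ1→rain] = [1575, 2520, 2520]
r4 m[φ1→cld] = [81, 72, 72]
r4 m[φ2→sprk] = [2520, 2268, 2520]
r4 m[φ2→cld] = [8, 6, 9]
r4 m[φ3→rain] = [27, 48, 81]
r4 m[φ3→wind] = [45, 81, 72]
r4 m[φ4→slip] = [81, 36, 54]
r4 m[φ4→wind] = [6, 9, 6]
r4 m[φ5→cld] = [5, 7, 7]
r4 m[wet→φ0] = [1, 1, 1]
r4 m[rain→φ1] = [27, 48, 81]
r4 m[rain→φ3] = [1575, 2520, 2520]
r4 m[slip→φ4] = [1, 1, 1]
r4 m[sprk→φ2] = [1, 1, 1]
r4 m[cld→φ0] = [3240, 3024, 4536]
r4 m[cld→φ1] = [240, 252, 315]
r4 m[cld→φ2] = [2430, 3024, 2520]
r4 m[cld→φ5] = [3888, 2592, 3240]
r4 m[wind→φ3] = [6, 9, 6]
r4 m[wind→φ4] = [45, 81, 72]
r5 m[φ0→wet] = [9072, 22680, 19440]
r5 m[φ0→cld] = [6, 6, 5]
r5 m[φ1→rain] = [1575, 2520, 2520]
r5 m[φ1→cld] = [729, 432, 648]
r5 m[φ2→sprk] = [22680, 20160, 22680]
r5 m[φ2→cld] = [8, 6, 9]
r5 m[φ3→rain] = [27, 48, 81]
r5 m[φ3→wind] = [12600, 22680, 20160]
r5 m[φ4→slip] = [729, 324, 486]
r5 m[φ4→wind] = [6, 9, 6]
r5 m[φ5→cld] = [5, 7, 7]
r5 m[wet→φ0] = [1, 1, 1]
r5 m[rain→φ1] = [27, 48, 81]
r5 m[rain→φ3] = [1575, 2520, 2520]
r5 m[slip→φ4] = [1, 1, 1]
r5 m[sprk→φ2] = [1, 1, 1]
r5 m[cld→φ0] = [3240, 3024, 4536]
r5 m[cld→φ1] = [240, 252, 315]
r5 m[cld→φ2] = [2430, 3024, 2520]
r5 m[cld→φ5] = [3888, 2592, 3240]
r5 m[wind→φ3] = [6, 9, 6]
r5 m[wind→φ4] = [45, 81, 72]
r6 m[φ0→wet] = [9072, 22680, 19440]
r6 m[φ0→cld] = [6, 6, 5]
r6 m[φ1→rain] = [1575, 2520, 2520]
r6 m[φ1→cld] = [729, 432, 648]
r6 m[φ2→sprk] = [22680, 20160, 22680]
r6 m[φ2→cld] = [8, 6, 9]
r6 m[φ3→rain] = [27, 48, 81]
r6 m[φ3→wind] = [12600, 22680, 20160]
r6 m[φ4→slip] = [729, 324, 486]
r6 m[φ4→wind] = [6, 9, 6]
r6 m[φ5→cld] = [5, 7, 7]
r6 m[wet→φ0] = [1, 1, 1]
r6 m[rain→φ1] = [27, 48, 81]
r6 m[rain→φ3] = [1575, 2520, 2520]
r6 m[slip→φ4] = [1, 1, 1]
r6 m[sprk→φ2] = [1, 1, 1]
r6 m[cld→φ0] = [29160, 18144, 40824]
r6 m[cld→φ1] = [240, 252, 315]
r6 m[cld→φ2] = [21870, 18144, 22680]
r6 m[cld→φ5] = [34992, 15552, 29160]
r6 m[wind→φ3] = [6, 9, 6]
r6 m[wind→φ4] = [12600, 22680, 20160]
r7 m[φ0→wet] = [81648, 204120, 174960]
r7 m[φ0→cld] = [6, 6, 5]
r7 m[φ1→rain] = [1575, 2520, 2520]
r7 m[φ1→cld] = [729, 432, 648]
r7 m[φ2→sprk] = [204120, 181440, 204120]
r7 m[φ2→cld] = [8, 6, 9]
r7 m[φ3→rain] = [27, 48, 81]
r7 m[φ3→wind] = [12600, 22680, 20160]
r7 m[φ4→slip] = [204120, 90720, 136080]
r7 m[φ4→wind] = [6, 9, 6]
r7 m[φ5→cld] = [5, 7, 7]
r7 m[wet→φ0] = [1, 1, 1]
r7 m[rain→φ1] = [27, 48, 81]
r7 m[rain→φ3] = [1575, 2520, 2520]
r7 m[slip→φ4] = [1, 1, 1]
r7 m[sprk→φ2] = [1, 1, 1]
r7 m[cld→φ0] = [29160, 18144, 40824]
r7 m[cld→φ1] = [240, 252, 315]
r7 m[cld→φ2] = [21870, 18144, 22680]
r7 m[cld→φ5] = [34992, 15552, 29160]
r7 m[wind→φ3] = [6, 9, 6]
r7 m[wind→φ4] = [12600, 22680, 20160]
r8 m[φ0→wet] = [81648, 204120, 174960]
r8 m[φ0→cld] = [6, 6, 5]
r8 m[φ1→rain] = [1575, 2520, 2520]
r8 m[φ1→cld] = [729, 432, 648]
r8 m[φ2→sprk] = [204120, 181440, 204120]
r8 m[φ2→cld] = [8, 6, 9]
r8 m[φ3→rain] = [27, 48, 81]
r8 m[φ3→wind] = [12600, 22680, 20160]
r8 m[φ4→slip] = [204120, 90720, 136080]
r8 m[φ4→wind] = [6, 9, 6]
r8 m[φ5→cld] = [5, 7, 7]
r8 m[wet→φ0] = [1, 1, 1]
r8 m[rain→φ1] = [27, 48, 81]
r8 m[rain→φ3] = [1575, 2520, 2520]
r8 m[slip→φ4] = [1, 1, 1]
r8 m[sprk→φ2] = [1, 1, 1]
r8 m[cld→φ0] = [29160, 18144, 40824]
r8 m[cld→φ1] = [240, 252, 315]
r8 m[cld→φ2] = [21870, 18144, 22680]
r8 m[cld→φ5] = [34992, 15552, 29160]
r8 m[wind→φ3] = [6, 9, 6]
r8 m[wind→φ4] = [12600, 22680, 20160]
fixed point reached at round 8
b[sprk] = ⊗ incoming = [204120, 181440, 204120]

b[sprk] = [204120, 181440, 204120]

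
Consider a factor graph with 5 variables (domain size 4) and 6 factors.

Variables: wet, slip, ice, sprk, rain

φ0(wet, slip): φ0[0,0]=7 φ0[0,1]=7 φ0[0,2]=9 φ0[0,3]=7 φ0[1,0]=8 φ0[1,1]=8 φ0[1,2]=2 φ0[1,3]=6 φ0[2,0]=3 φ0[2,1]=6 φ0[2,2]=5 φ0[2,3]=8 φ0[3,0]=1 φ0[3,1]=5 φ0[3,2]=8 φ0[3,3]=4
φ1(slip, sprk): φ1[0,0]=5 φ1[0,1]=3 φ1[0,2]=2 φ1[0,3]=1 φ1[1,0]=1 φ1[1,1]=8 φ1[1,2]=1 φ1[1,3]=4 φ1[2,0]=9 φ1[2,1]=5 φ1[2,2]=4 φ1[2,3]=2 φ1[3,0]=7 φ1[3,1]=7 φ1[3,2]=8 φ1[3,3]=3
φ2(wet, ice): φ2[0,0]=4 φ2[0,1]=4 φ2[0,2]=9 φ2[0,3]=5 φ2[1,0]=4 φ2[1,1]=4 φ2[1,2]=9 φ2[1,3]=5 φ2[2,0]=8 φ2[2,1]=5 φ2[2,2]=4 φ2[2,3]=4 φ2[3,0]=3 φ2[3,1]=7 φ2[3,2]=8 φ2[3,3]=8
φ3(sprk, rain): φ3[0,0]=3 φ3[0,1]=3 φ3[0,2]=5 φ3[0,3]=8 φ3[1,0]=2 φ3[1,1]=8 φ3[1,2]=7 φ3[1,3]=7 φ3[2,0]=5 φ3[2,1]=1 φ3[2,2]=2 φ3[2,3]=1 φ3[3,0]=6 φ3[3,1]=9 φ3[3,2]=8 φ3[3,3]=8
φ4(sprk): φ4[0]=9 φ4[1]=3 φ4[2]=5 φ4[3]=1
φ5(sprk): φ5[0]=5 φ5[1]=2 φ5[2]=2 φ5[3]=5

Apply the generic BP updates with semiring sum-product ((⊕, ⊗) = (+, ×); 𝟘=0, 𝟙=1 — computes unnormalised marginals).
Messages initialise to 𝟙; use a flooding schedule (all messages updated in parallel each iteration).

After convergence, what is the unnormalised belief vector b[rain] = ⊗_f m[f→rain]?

init: all messages = 𝟙 over 4 values
r1 m[φ0→wet] = [30, 24, 22, 18]
r1 m[φ0→slip] = [19, 26, 24, 25]
r1 m[φ1→slip] = [11, 14, 20, 25]
r1 m[φ1→sprk] = [22, 23, 15, 10]
r1 m[φ2→wet] = [22, 22, 21, 26]
r1 m[φ2→ice] = [19, 20, 30, 22]
r1 m[φ3→sprk] = [19, 24, 9, 31]
r1 m[φ3→rain] = [16, 21, 22, 24]
r1 m[φ4→sprk] = [9, 3, 5, 1]
r1 m[φ5→sprk] = [5, 2, 2, 5]
r1 m[wet→φ0] = [1, 1, 1, 1]
r1 m[wet→φ2] = [1, 1, 1, 1]
r1 m[slip→φ0] = [1, 1, 1, 1]
r1 m[slip→φ1] = [1, 1, 1, 1]
r1 m[ice→φ2] = [1, 1, 1, 1]
r1 m[sprk→φ1] = [1, 1, 1, 1]
r1 m[sprk→φ3] = [1, 1, 1, 1]
r1 m[sprk→φ4] = [1, 1, 1, 1]
r1 m[sprk→φ5] = [1, 1, 1, 1]
r1 m[rain→φ3] = [1, 1, 1, 1]
r2 m[φ0→wet] = [30, 24, 22, 18]
r2 m[φ0→slip] = [19, 26, 24, 25]
r2 m[φ1→slip] = [11, 14, 20, 25]
r2 m[φ1→sprk] = [22, 23, 15, 10]
r2 m[φ2→wet] = [22, 22, 21, 26]
r2 m[φ2→ice] = [19, 20, 30, 22]
r2 m[φ3→sprk] = [19, 24, 9, 31]
r2 m[φ3→rain] = [16, 21, 22, 24]
r2 m[φ4→sprk] = [9, 3, 5, 1]
r2 m[φ5→sprk] = [5, 2, 2, 5]
r2 m[wet→φ0] = [22, 22, 21, 26]
r2 m[wet→φ2] = [30, 24, 22, 18]
r2 m[slip→φ0] = [11, 14, 20, 25]
r2 m[slip→φ1] = [19, 26, 24, 25]
r2 m[ice→φ2] = [1, 1, 1, 1]
r2 m[sprk→φ1] = [855, 144, 90, 155]
r2 m[sprk→φ3] = [990, 138, 150, 50]
r2 m[sprk→φ4] = [2090, 1104, 270, 1550]
r2 m[sprk→φ5] = [3762, 1656, 675, 310]
r2 m[rain→φ3] = [1, 1, 1, 1]
r3 m[φ0→wet] = [530, 390, 417, 341]
r3 m[φ0→slip] = [419, 586, 555, 558]
r3 m[φ1→slip] = [5042, 2717, 9085, 8178]
r3 m[φ1→sprk] = [512, 560, 360, 246]
r3 m[φ2→wet] = [22, 22, 21, 26]
r3 m[φ2→ice] = [446, 452, 718, 502]
r3 m[φ3→sprk] = [19, 24, 9, 31]
r3 m[φ3→rain] = [4296, 4674, 6616, 9436]
r3 m[φ4→sprk] = [9, 3, 5, 1]
r3 m[φ5→sprk] = [5, 2, 2, 5]
r3 m[wet→φ0] = [22, 22, 21, 26]
r3 m[wet→φ2] = [30, 24, 22, 18]
r3 m[slip→φ0] = [11, 14, 20, 25]
r3 m[slip→φ1] = [19, 26, 24, 25]
r3 m[ice→φ2] = [1, 1, 1, 1]
r3 m[sprk→φ1] = [855, 144, 90, 155]
r3 m[sprk→φ3] = [990, 138, 150, 50]
r3 m[sprk→φ4] = [2090, 1104, 270, 1550]
r3 m[sprk→φ5] = [3762, 1656, 675, 310]
r3 m[rain→φ3] = [1, 1, 1, 1]
r4 m[φ0→wet] = [530, 390, 417, 341]
r4 m[φ0→slip] = [419, 586, 555, 558]
r4 m[φ1→slip] = [5042, 2717, 9085, 8178]
r4 m[φ1→sprk] = [512, 560, 360, 246]
r4 m[φ2→wet] = [22, 22, 21, 26]
r4 m[φ2→ice] = [446, 452, 718, 502]
r4 m[φ3→sprk] = [19, 24, 9, 31]
r4 m[φ3→rain] = [4296, 4674, 6616, 9436]
r4 m[φ4→sprk] = [9, 3, 5, 1]
r4 m[φ5→sprk] = [5, 2, 2, 5]
r4 m[wet→φ0] = [22, 22, 21, 26]
r4 m[wet→φ2] = [530, 390, 417, 341]
r4 m[slip→φ0] = [5042, 2717, 9085, 8178]
r4 m[slip→φ1] = [419, 586, 555, 558]
r4 m[ice→φ2] = [1, 1, 1, 1]
r4 m[sprk→φ1] = [855, 144, 90, 155]
r4 m[sprk→φ3] = [23040, 3360, 3600, 1230]
r4 m[sprk→φ4] = [48640, 26880, 6480, 38130]
r4 m[sprk→φ5] = [87552, 40320, 16200, 7626]
r4 m[rain→φ3] = [1, 1, 1, 1]
r5 m[φ0→wet] = [193324, 129310, 142277, 124019]
r5 m[φ0→slip] = [419, 586, 555, 558]
r5 m[φ1→slip] = [5042, 2717, 9085, 8178]
r5 m[φ1→sprk] = [11582, 12626, 8108, 5547]
r5 m[φ2→wet] = [22, 22, 21, 26]
r5 m[φ2→ice] = [8039, 8152, 12676, 8996]
r5 m[φ3→sprk] = [19, 24, 9, 31]
r5 m[φ3→rain] = [101220, 110670, 155760, 221280]
r5 m[φ4→sprk] = [9, 3, 5, 1]
r5 m[φ5→sprk] = [5, 2, 2, 5]
r5 m[wet→φ0] = [22, 22, 21, 26]
r5 m[wet→φ2] = [530, 390, 417, 341]
r5 m[slip→φ0] = [5042, 2717, 9085, 8178]
r5 m[slip→φ1] = [419, 586, 555, 558]
r5 m[ice→φ2] = [1, 1, 1, 1]
r5 m[sprk→φ1] = [855, 144, 90, 155]
r5 m[sprk→φ3] = [23040, 3360, 3600, 1230]
r5 m[sprk→φ4] = [48640, 26880, 6480, 38130]
r5 m[sprk→φ5] = [87552, 40320, 16200, 7626]
r5 m[rain→φ3] = [1, 1, 1, 1]
r6 m[φ0→wet] = [193324, 129310, 142277, 124019]
r6 m[φ0→slip] = [419, 586, 555, 558]
r6 m[φ1→slip] = [5042, 2717, 9085, 8178]
r6 m[φ1→sprk] = [11582, 12626, 8108, 5547]
r6 m[φ2→wet] = [22, 22, 21, 26]
r6 m[φ2→ice] = [8039, 8152, 12676, 8996]
r6 m[φ3→sprk] = [19, 24, 9, 31]
r6 m[φ3→rain] = [101220, 110670, 155760, 221280]
r6 m[φ4→sprk] = [9, 3, 5, 1]
r6 m[φ5→sprk] = [5, 2, 2, 5]
r6 m[wet→φ0] = [22, 22, 21, 26]
r6 m[wet→φ2] = [193324, 129310, 142277, 124019]
r6 m[slip→φ0] = [5042, 2717, 9085, 8178]
r6 m[slip→φ1] = [419, 586, 555, 558]
r6 m[ice→φ2] = [1, 1, 1, 1]
r6 m[sprk→φ1] = [855, 144, 90, 155]
r6 m[sprk→φ3] = [521190, 75756, 81080, 27735]
r6 m[sprk→φ4] = [1100290, 606048, 145944, 859785]
r6 m[sprk→φ5] = [1980522, 909072, 364860, 171957]
r6 m[rain→φ3] = [1, 1, 1, 1]
r7 m[φ0→wet] = [193324, 129310, 142277, 124019]
r7 m[φ0→slip] = [419, 586, 555, 558]
r7 m[φ1→slip] = [5042, 2717, 9085, 8178]
r7 m[φ1→sprk] = [11582, 12626, 8108, 5547]
r7 m[φ2→wet] = [22, 22, 21, 26]
r7 m[φ2→ice] = [2800809, 2870054, 4464966, 3174430]
r7 m[φ3→sprk] = [19, 24, 9, 31]
r7 m[φ3→rain] = [2286892, 2500313, 3520282, 5002772]
r7 m[φ4→sprk] = [9, 3, 5, 1]
r7 m[φ5→sprk] = [5, 2, 2, 5]
r7 m[wet→φ0] = [22, 22, 21, 26]
r7 m[wet→φ2] = [193324, 129310, 142277, 124019]
r7 m[slip→φ0] = [5042, 2717, 9085, 8178]
r7 m[slip→φ1] = [419, 586, 555, 558]
r7 m[ice→φ2] = [1, 1, 1, 1]
r7 m[sprk→φ1] = [855, 144, 90, 155]
r7 m[sprk→φ3] = [521190, 75756, 81080, 27735]
r7 m[sprk→φ4] = [1100290, 606048, 145944, 859785]
r7 m[sprk→φ5] = [1980522, 909072, 364860, 171957]
r7 m[rain→φ3] = [1, 1, 1, 1]
r8 m[φ0→wet] = [193324, 129310, 142277, 124019]
r8 m[φ0→slip] = [419, 586, 555, 558]
r8 m[φ1→slip] = [5042, 2717, 9085, 8178]
r8 m[φ1→sprk] = [11582, 12626, 8108, 5547]
r8 m[φ2→wet] = [22, 22, 21, 26]
r8 m[φ2→ice] = [2800809, 2870054, 4464966, 3174430]
r8 m[φ3→sprk] = [19, 24, 9, 31]
r8 m[φ3→rain] = [2286892, 2500313, 3520282, 5002772]
r8 m[φ4→sprk] = [9, 3, 5, 1]
r8 m[φ5→sprk] = [5, 2, 2, 5]
r8 m[wet→φ0] = [22, 22, 21, 26]
r8 m[wet→φ2] = [193324, 129310, 142277, 124019]
r8 m[slip→φ0] = [5042, 2717, 9085, 8178]
r8 m[slip→φ1] = [419, 586, 555, 558]
r8 m[ice→φ2] = [1, 1, 1, 1]
r8 m[sprk→φ1] = [855, 144, 90, 155]
r8 m[sprk→φ3] = [521190, 75756, 81080, 27735]
r8 m[sprk→φ4] = [1100290, 606048, 145944, 859785]
r8 m[sprk→φ5] = [1980522, 909072, 364860, 171957]
r8 m[rain→φ3] = [1, 1, 1, 1]
fixed point reached at round 8
b[rain] = ⊗ incoming = [2286892, 2500313, 3520282, 5002772]

b[rain] = [2286892, 2500313, 3520282, 5002772]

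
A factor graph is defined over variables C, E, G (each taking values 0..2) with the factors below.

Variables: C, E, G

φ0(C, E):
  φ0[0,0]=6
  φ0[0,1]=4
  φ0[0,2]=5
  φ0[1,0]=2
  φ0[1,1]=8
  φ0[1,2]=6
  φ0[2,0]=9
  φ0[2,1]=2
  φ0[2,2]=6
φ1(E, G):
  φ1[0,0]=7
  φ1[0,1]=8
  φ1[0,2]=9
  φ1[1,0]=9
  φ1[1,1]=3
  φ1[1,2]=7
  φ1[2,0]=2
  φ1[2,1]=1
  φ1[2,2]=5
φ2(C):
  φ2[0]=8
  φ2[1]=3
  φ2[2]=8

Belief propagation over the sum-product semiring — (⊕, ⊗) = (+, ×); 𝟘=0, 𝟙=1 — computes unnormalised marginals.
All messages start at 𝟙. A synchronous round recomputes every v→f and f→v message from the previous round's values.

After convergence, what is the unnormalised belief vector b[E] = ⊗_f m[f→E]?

b[E] = [3024, 1368, 848]

init: all messages = 𝟙 over 3 values
r1 m[φ0→C] = [15, 16, 17]
r1 m[φ0→E] = [17, 14, 17]
r1 m[φ1→E] = [24, 19, 8]
r1 m[φ1→G] = [18, 12, 21]
r1 m[φ2→C] = [8, 3, 8]
r1 m[C→φ0] = [1, 1, 1]
r1 m[C→φ2] = [1, 1, 1]
r1 m[E→φ0] = [1, 1, 1]
r1 m[E→φ1] = [1, 1, 1]
r1 m[G→φ1] = [1, 1, 1]
r2 m[φ0→C] = [15, 16, 17]
r2 m[φ0→E] = [17, 14, 17]
r2 m[φ1→E] = [24, 19, 8]
r2 m[φ1→G] = [18, 12, 21]
r2 m[φ2→C] = [8, 3, 8]
r2 m[C→φ0] = [8, 3, 8]
r2 m[C→φ2] = [15, 16, 17]
r2 m[E→φ0] = [24, 19, 8]
r2 m[E→φ1] = [17, 14, 17]
r2 m[G→φ1] = [1, 1, 1]
r3 m[φ0→C] = [260, 248, 302]
r3 m[φ0→E] = [126, 72, 106]
r3 m[φ1→E] = [24, 19, 8]
r3 m[φ1→G] = [279, 195, 336]
r3 m[φ2→C] = [8, 3, 8]
r3 m[C→φ0] = [8, 3, 8]
r3 m[C→φ2] = [15, 16, 17]
r3 m[E→φ0] = [24, 19, 8]
r3 m[E→φ1] = [17, 14, 17]
r3 m[G→φ1] = [1, 1, 1]
r4 m[φ0→C] = [260, 248, 302]
r4 m[φ0→E] = [126, 72, 106]
r4 m[φ1→E] = [24, 19, 8]
r4 m[φ1→G] = [279, 195, 336]
r4 m[φ2→C] = [8, 3, 8]
r4 m[C→φ0] = [8, 3, 8]
r4 m[C→φ2] = [260, 248, 302]
r4 m[E→φ0] = [24, 19, 8]
r4 m[E→φ1] = [126, 72, 106]
r4 m[G→φ1] = [1, 1, 1]
r5 m[φ0→C] = [260, 248, 302]
r5 m[φ0→E] = [126, 72, 106]
r5 m[φ1→E] = [24, 19, 8]
r5 m[φ1→G] = [1742, 1330, 2168]
r5 m[φ2→C] = [8, 3, 8]
r5 m[C→φ0] = [8, 3, 8]
r5 m[C→φ2] = [260, 248, 302]
r5 m[E→φ0] = [24, 19, 8]
r5 m[E→φ1] = [126, 72, 106]
r5 m[G→φ1] = [1, 1, 1]
r6 m[φ0→C] = [260, 248, 302]
r6 m[φ0→E] = [126, 72, 106]
r6 m[φ1→E] = [24, 19, 8]
r6 m[φ1→G] = [1742, 1330, 2168]
r6 m[φ2→C] = [8, 3, 8]
r6 m[C→φ0] = [8, 3, 8]
r6 m[C→φ2] = [260, 248, 302]
r6 m[E→φ0] = [24, 19, 8]
r6 m[E→φ1] = [126, 72, 106]
r6 m[G→φ1] = [1, 1, 1]
fixed point reached at round 6
b[E] = ⊗ incoming = [3024, 1368, 848]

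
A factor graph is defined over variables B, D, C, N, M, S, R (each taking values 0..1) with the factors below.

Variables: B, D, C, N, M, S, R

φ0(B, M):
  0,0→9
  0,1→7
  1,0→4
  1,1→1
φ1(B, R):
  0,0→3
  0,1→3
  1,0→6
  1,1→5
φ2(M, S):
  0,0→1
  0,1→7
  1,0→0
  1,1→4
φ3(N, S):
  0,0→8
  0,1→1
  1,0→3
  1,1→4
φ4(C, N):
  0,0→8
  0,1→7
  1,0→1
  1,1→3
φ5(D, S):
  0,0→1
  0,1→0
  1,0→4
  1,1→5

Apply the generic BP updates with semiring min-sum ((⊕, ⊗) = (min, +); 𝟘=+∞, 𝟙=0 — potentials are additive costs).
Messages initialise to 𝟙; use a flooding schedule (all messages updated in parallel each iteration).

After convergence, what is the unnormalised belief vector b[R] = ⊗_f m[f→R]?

b[R] = [13, 12]

init: all messages = 𝟙 over 2 values
r1 m[φ0→B] = [7, 1]
r1 m[φ0→M] = [4, 1]
r1 m[φ1→B] = [3, 5]
r1 m[φ1→R] = [3, 3]
r1 m[φ2→M] = [1, 0]
r1 m[φ2→S] = [0, 4]
r1 m[φ3→N] = [1, 3]
r1 m[φ3→S] = [3, 1]
r1 m[φ4→C] = [7, 1]
r1 m[φ4→N] = [1, 3]
r1 m[φ5→D] = [0, 4]
r1 m[φ5→S] = [1, 0]
r1 m[B→φ0] = [0, 0]
r1 m[B→φ1] = [0, 0]
r1 m[D→φ5] = [0, 0]
r1 m[C→φ4] = [0, 0]
r1 m[N→φ3] = [0, 0]
r1 m[N→φ4] = [0, 0]
r1 m[M→φ0] = [0, 0]
r1 m[M→φ2] = [0, 0]
r1 m[S→φ2] = [0, 0]
r1 m[S→φ3] = [0, 0]
r1 m[S→φ5] = [0, 0]
r1 m[R→φ1] = [0, 0]
r2 m[φ0→B] = [7, 1]
r2 m[φ0→M] = [4, 1]
r2 m[φ1→B] = [3, 5]
r2 m[φ1→R] = [3, 3]
r2 m[φ2→M] = [1, 0]
r2 m[φ2→S] = [0, 4]
r2 m[φ3→N] = [1, 3]
r2 m[φ3→S] = [3, 1]
r2 m[φ4→C] = [7, 1]
r2 m[φ4→N] = [1, 3]
r2 m[φ5→D] = [0, 4]
r2 m[φ5→S] = [1, 0]
r2 m[B→φ0] = [3, 5]
r2 m[B→φ1] = [7, 1]
r2 m[D→φ5] = [0, 0]
r2 m[C→φ4] = [0, 0]
r2 m[N→φ3] = [1, 3]
r2 m[N→φ4] = [1, 3]
r2 m[M→φ0] = [1, 0]
r2 m[M→φ2] = [4, 1]
r2 m[S→φ2] = [4, 1]
r2 m[S→φ3] = [1, 4]
r2 m[S→φ5] = [3, 5]
r2 m[R→φ1] = [0, 0]
r3 m[φ0→B] = [7, 1]
r3 m[φ0→M] = [9, 6]
r3 m[φ1→B] = [3, 5]
r3 m[φ1→R] = [7, 6]
r3 m[φ2→M] = [5, 4]
r3 m[φ2→S] = [1, 5]
r3 m[φ3→N] = [5, 4]
r3 m[φ3→S] = [6, 2]
r3 m[φ4→C] = [9, 2]
r3 m[φ4→N] = [1, 3]
r3 m[φ5→D] = [4, 7]
r3 m[φ5→S] = [1, 0]
r3 m[B→φ0] = [3, 5]
r3 m[B→φ1] = [7, 1]
r3 m[D→φ5] = [0, 0]
r3 m[C→φ4] = [0, 0]
r3 m[N→φ3] = [1, 3]
r3 m[N→φ4] = [1, 3]
r3 m[M→φ0] = [1, 0]
r3 m[M→φ2] = [4, 1]
r3 m[S→φ2] = [4, 1]
r3 m[S→φ3] = [1, 4]
r3 m[S→φ5] = [3, 5]
r3 m[R→φ1] = [0, 0]
r4 m[φ0→B] = [7, 1]
r4 m[φ0→M] = [9, 6]
r4 m[φ1→B] = [3, 5]
r4 m[φ1→R] = [7, 6]
r4 m[φ2→M] = [5, 4]
r4 m[φ2→S] = [1, 5]
r4 m[φ3→N] = [5, 4]
r4 m[φ3→S] = [6, 2]
r4 m[φ4→C] = [9, 2]
r4 m[φ4→N] = [1, 3]
r4 m[φ5→D] = [4, 7]
r4 m[φ5→S] = [1, 0]
r4 m[B→φ0] = [3, 5]
r4 m[B→φ1] = [7, 1]
r4 m[D→φ5] = [0, 0]
r4 m[C→φ4] = [0, 0]
r4 m[N→φ3] = [1, 3]
r4 m[N→φ4] = [5, 4]
r4 m[M→φ0] = [5, 4]
r4 m[M→φ2] = [9, 6]
r4 m[S→φ2] = [7, 2]
r4 m[S→φ3] = [2, 5]
r4 m[S→φ5] = [7, 7]
r4 m[R→φ1] = [0, 0]
r5 m[φ0→B] = [11, 5]
r5 m[φ0→M] = [9, 6]
r5 m[φ1→B] = [3, 5]
r5 m[φ1→R] = [7, 6]
r5 m[φ2→M] = [8, 6]
r5 m[φ2→S] = [6, 10]
r5 m[φ3→N] = [6, 5]
r5 m[φ3→S] = [6, 2]
r5 m[φ4→C] = [11, 6]
r5 m[φ4→N] = [1, 3]
r5 m[φ5→D] = [7, 11]
r5 m[φ5→S] = [1, 0]
r5 m[B→φ0] = [3, 5]
r5 m[B→φ1] = [7, 1]
r5 m[D→φ5] = [0, 0]
r5 m[C→φ4] = [0, 0]
r5 m[N→φ3] = [1, 3]
r5 m[N→φ4] = [5, 4]
r5 m[M→φ0] = [5, 4]
r5 m[M→φ2] = [9, 6]
r5 m[S→φ2] = [7, 2]
r5 m[S→φ3] = [2, 5]
r5 m[S→φ5] = [7, 7]
r5 m[R→φ1] = [0, 0]
r6 m[φ0→B] = [11, 5]
r6 m[φ0→M] = [9, 6]
r6 m[φ1→B] = [3, 5]
r6 m[φ1→R] = [7, 6]
r6 m[φ2→M] = [8, 6]
r6 m[φ2→S] = [6, 10]
r6 m[φ3→N] = [6, 5]
r6 m[φ3→S] = [6, 2]
r6 m[φ4→C] = [11, 6]
r6 m[φ4→N] = [1, 3]
r6 m[φ5→D] = [7, 11]
r6 m[φ5→S] = [1, 0]
r6 m[B→φ0] = [3, 5]
r6 m[B→φ1] = [11, 5]
r6 m[D→φ5] = [0, 0]
r6 m[C→φ4] = [0, 0]
r6 m[N→φ3] = [1, 3]
r6 m[N→φ4] = [6, 5]
r6 m[M→φ0] = [8, 6]
r6 m[M→φ2] = [9, 6]
r6 m[S→φ2] = [7, 2]
r6 m[S→φ3] = [7, 10]
r6 m[S→φ5] = [12, 12]
r6 m[R→φ1] = [0, 0]
r7 m[φ0→B] = [13, 7]
r7 m[φ0→M] = [9, 6]
r7 m[φ1→B] = [3, 5]
r7 m[φ1→R] = [11, 10]
r7 m[φ2→M] = [8, 6]
r7 m[φ2→S] = [6, 10]
r7 m[φ3→N] = [11, 10]
r7 m[φ3→S] = [6, 2]
r7 m[φ4→C] = [12, 7]
r7 m[φ4→N] = [1, 3]
r7 m[φ5→D] = [12, 16]
r7 m[φ5→S] = [1, 0]
r7 m[B→φ0] = [3, 5]
r7 m[B→φ1] = [11, 5]
r7 m[D→φ5] = [0, 0]
r7 m[C→φ4] = [0, 0]
r7 m[N→φ3] = [1, 3]
r7 m[N→φ4] = [6, 5]
r7 m[M→φ0] = [8, 6]
r7 m[M→φ2] = [9, 6]
r7 m[S→φ2] = [7, 2]
r7 m[S→φ3] = [7, 10]
r7 m[S→φ5] = [12, 12]
r7 m[R→φ1] = [0, 0]
r8 m[φ0→B] = [13, 7]
r8 m[φ0→M] = [9, 6]
r8 m[φ1→B] = [3, 5]
r8 m[φ1→R] = [11, 10]
r8 m[φ2→M] = [8, 6]
r8 m[φ2→S] = [6, 10]
r8 m[φ3→N] = [11, 10]
r8 m[φ3→S] = [6, 2]
r8 m[φ4→C] = [12, 7]
r8 m[φ4→N] = [1, 3]
r8 m[φ5→D] = [12, 16]
r8 m[φ5→S] = [1, 0]
r8 m[B→φ0] = [3, 5]
r8 m[B→φ1] = [13, 7]
r8 m[D→φ5] = [0, 0]
r8 m[C→φ4] = [0, 0]
r8 m[N→φ3] = [1, 3]
r8 m[N→φ4] = [11, 10]
r8 m[M→φ0] = [8, 6]
r8 m[M→φ2] = [9, 6]
r8 m[S→φ2] = [7, 2]
r8 m[S→φ3] = [7, 10]
r8 m[S→φ5] = [12, 12]
r8 m[R→φ1] = [0, 0]
r9 m[φ0→B] = [13, 7]
r9 m[φ0→M] = [9, 6]
r9 m[φ1→B] = [3, 5]
r9 m[φ1→R] = [13, 12]
r9 m[φ2→M] = [8, 6]
r9 m[φ2→S] = [6, 10]
r9 m[φ3→N] = [11, 10]
r9 m[φ3→S] = [6, 2]
r9 m[φ4→C] = [17, 12]
r9 m[φ4→N] = [1, 3]
r9 m[φ5→D] = [12, 16]
r9 m[φ5→S] = [1, 0]
r9 m[B→φ0] = [3, 5]
r9 m[B→φ1] = [13, 7]
r9 m[D→φ5] = [0, 0]
r9 m[C→φ4] = [0, 0]
r9 m[N→φ3] = [1, 3]
r9 m[N→φ4] = [11, 10]
r9 m[M→φ0] = [8, 6]
r9 m[M→φ2] = [9, 6]
r9 m[S→φ2] = [7, 2]
r9 m[S→φ3] = [7, 10]
r9 m[S→φ5] = [12, 12]
r9 m[R→φ1] = [0, 0]
r10 m[φ0→B] = [13, 7]
r10 m[φ0→M] = [9, 6]
r10 m[φ1→B] = [3, 5]
r10 m[φ1→R] = [13, 12]
r10 m[φ2→M] = [8, 6]
r10 m[φ2→S] = [6, 10]
r10 m[φ3→N] = [11, 10]
r10 m[φ3→S] = [6, 2]
r10 m[φ4→C] = [17, 12]
r10 m[φ4→N] = [1, 3]
r10 m[φ5→D] = [12, 16]
r10 m[φ5→S] = [1, 0]
r10 m[B→φ0] = [3, 5]
r10 m[B→φ1] = [13, 7]
r10 m[D→φ5] = [0, 0]
r10 m[C→φ4] = [0, 0]
r10 m[N→φ3] = [1, 3]
r10 m[N→φ4] = [11, 10]
r10 m[M→φ0] = [8, 6]
r10 m[M→φ2] = [9, 6]
r10 m[S→φ2] = [7, 2]
r10 m[S→φ3] = [7, 10]
r10 m[S→φ5] = [12, 12]
r10 m[R→φ1] = [0, 0]
fixed point reached at round 10
b[R] = ⊗ incoming = [13, 12]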